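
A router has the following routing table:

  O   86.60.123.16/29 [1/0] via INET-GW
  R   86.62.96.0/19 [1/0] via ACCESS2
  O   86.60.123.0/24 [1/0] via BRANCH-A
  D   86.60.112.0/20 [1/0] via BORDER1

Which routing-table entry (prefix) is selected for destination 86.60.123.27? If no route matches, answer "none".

Entries matching 86.60.123.27:
  86.60.112.0/20 (86.60.112.0 - 86.60.127.255)
  86.60.123.0/24 (86.60.123.0 - 86.60.123.255)
Most specific is 86.60.123.0/24.

86.60.123.0/24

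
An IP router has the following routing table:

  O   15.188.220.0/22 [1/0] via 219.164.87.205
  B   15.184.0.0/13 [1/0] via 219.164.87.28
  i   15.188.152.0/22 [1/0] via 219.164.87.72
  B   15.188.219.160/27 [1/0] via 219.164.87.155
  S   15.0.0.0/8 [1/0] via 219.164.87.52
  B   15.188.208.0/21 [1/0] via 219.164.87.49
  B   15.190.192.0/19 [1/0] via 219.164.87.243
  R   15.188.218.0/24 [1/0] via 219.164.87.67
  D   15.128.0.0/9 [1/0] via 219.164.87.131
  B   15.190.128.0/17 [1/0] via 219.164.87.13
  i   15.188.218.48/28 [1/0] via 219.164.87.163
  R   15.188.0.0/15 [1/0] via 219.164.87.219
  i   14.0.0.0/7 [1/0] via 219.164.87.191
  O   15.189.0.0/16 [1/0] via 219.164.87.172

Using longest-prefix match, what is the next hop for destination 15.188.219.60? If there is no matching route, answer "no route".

Routes whose prefix contains 15.188.219.60:
  14.0.0.0/7 (14.0.0.0 - 15.255.255.255) -> 219.164.87.191
  15.0.0.0/8 (15.0.0.0 - 15.255.255.255) -> 219.164.87.52
  15.128.0.0/9 (15.128.0.0 - 15.255.255.255) -> 219.164.87.131
  15.184.0.0/13 (15.184.0.0 - 15.191.255.255) -> 219.164.87.28
  15.188.0.0/15 (15.188.0.0 - 15.189.255.255) -> 219.164.87.219
More-specific entries that do NOT match:
  15.188.218.48/28 (15.188.218.48 - 15.188.218.63) does not contain 15.188.219.60
  15.188.219.160/27 (15.188.219.160 - 15.188.219.191) does not contain 15.188.219.60
  15.188.218.0/24 (15.188.218.0 - 15.188.218.255) does not contain 15.188.219.60
  15.188.220.0/22 (15.188.220.0 - 15.188.223.255) does not contain 15.188.219.60
  15.188.152.0/22 (15.188.152.0 - 15.188.155.255) does not contain 15.188.219.60
  15.188.208.0/21 (15.188.208.0 - 15.188.215.255) does not contain 15.188.219.60
  15.190.192.0/19 (15.190.192.0 - 15.190.223.255) does not contain 15.188.219.60
  15.190.128.0/17 (15.190.128.0 - 15.190.255.255) does not contain 15.188.219.60
  15.189.0.0/16 (15.189.0.0 - 15.189.255.255) does not contain 15.188.219.60
Longest matching prefix is /15 -> next hop 219.164.87.219.

219.164.87.219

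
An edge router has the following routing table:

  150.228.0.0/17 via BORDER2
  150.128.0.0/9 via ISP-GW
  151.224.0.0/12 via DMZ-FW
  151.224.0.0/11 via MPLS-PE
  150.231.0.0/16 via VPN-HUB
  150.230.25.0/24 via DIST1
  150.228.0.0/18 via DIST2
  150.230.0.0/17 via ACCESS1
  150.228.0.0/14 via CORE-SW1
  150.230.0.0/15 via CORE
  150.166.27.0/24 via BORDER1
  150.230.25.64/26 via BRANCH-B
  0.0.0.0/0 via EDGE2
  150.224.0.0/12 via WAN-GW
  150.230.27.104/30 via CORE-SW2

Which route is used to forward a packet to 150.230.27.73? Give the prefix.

Entries matching 150.230.27.73:
  0.0.0.0/0 (default, matches everything)
  150.128.0.0/9 (150.128.0.0 - 150.255.255.255)
  150.224.0.0/12 (150.224.0.0 - 150.239.255.255)
  150.228.0.0/14 (150.228.0.0 - 150.231.255.255)
  150.230.0.0/15 (150.230.0.0 - 150.231.255.255)
  150.230.0.0/17 (150.230.0.0 - 150.230.127.255)
Most specific is 150.230.0.0/17.

150.230.0.0/17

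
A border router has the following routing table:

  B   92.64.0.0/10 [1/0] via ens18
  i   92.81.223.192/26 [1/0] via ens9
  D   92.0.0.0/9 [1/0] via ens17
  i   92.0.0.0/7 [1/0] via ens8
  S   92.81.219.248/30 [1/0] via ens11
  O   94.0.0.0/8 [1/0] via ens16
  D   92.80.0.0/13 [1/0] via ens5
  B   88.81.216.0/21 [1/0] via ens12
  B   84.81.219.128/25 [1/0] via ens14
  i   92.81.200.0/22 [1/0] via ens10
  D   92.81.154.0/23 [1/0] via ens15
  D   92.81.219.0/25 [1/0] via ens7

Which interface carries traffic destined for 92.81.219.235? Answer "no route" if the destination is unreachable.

ens5

Routes whose prefix contains 92.81.219.235:
  92.0.0.0/7 (92.0.0.0 - 93.255.255.255) -> ens8
  92.0.0.0/9 (92.0.0.0 - 92.127.255.255) -> ens17
  92.64.0.0/10 (92.64.0.0 - 92.127.255.255) -> ens18
  92.80.0.0/13 (92.80.0.0 - 92.87.255.255) -> ens5
More-specific entries that do NOT match:
  92.81.219.248/30 (92.81.219.248 - 92.81.219.251) does not contain 92.81.219.235
  92.81.223.192/26 (92.81.223.192 - 92.81.223.255) does not contain 92.81.219.235
  84.81.219.128/25 (84.81.219.128 - 84.81.219.255) does not contain 92.81.219.235
  92.81.219.0/25 (92.81.219.0 - 92.81.219.127) does not contain 92.81.219.235
  92.81.154.0/23 (92.81.154.0 - 92.81.155.255) does not contain 92.81.219.235
  92.81.200.0/22 (92.81.200.0 - 92.81.203.255) does not contain 92.81.219.235
  88.81.216.0/21 (88.81.216.0 - 88.81.223.255) does not contain 92.81.219.235
Longest matching prefix is /13 -> interface ens5.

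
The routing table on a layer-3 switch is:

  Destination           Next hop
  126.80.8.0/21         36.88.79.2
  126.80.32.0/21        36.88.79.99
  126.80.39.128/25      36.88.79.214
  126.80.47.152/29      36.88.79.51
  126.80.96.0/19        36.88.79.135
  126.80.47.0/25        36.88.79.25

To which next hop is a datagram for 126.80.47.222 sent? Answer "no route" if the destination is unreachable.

no route

No entry's prefix contains 126.80.47.222; there is no default route.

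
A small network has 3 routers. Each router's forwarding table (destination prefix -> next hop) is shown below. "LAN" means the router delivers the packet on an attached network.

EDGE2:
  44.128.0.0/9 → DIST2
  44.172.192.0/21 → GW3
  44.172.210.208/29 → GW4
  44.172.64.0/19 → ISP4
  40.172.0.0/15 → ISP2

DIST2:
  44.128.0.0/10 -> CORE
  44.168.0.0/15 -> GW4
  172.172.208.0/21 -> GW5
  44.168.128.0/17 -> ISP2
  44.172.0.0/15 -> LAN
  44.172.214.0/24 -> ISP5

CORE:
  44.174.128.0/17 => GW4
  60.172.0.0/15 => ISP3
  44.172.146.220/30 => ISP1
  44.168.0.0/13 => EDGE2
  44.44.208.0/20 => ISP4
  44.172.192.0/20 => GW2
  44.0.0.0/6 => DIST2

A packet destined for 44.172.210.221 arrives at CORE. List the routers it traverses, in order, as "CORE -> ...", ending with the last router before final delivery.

CORE -> EDGE2 -> DIST2

At CORE: longest match for 44.172.210.221 is 44.168.0.0/13 -> EDGE2
At EDGE2: longest match for 44.172.210.221 is 44.128.0.0/9 -> DIST2
At DIST2: longest match for 44.172.210.221 is 44.172.0.0/15 -> LAN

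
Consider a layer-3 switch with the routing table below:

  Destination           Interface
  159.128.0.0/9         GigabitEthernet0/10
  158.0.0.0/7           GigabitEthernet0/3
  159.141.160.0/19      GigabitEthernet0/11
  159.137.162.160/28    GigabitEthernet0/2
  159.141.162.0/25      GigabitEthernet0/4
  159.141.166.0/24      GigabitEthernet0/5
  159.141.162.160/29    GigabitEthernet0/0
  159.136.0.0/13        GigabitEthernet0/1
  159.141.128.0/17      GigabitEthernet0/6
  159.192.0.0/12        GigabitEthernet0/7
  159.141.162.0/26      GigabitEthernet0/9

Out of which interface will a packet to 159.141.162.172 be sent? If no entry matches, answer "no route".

Routes whose prefix contains 159.141.162.172:
  158.0.0.0/7 (158.0.0.0 - 159.255.255.255) -> GigabitEthernet0/3
  159.128.0.0/9 (159.128.0.0 - 159.255.255.255) -> GigabitEthernet0/10
  159.136.0.0/13 (159.136.0.0 - 159.143.255.255) -> GigabitEthernet0/1
  159.141.128.0/17 (159.141.128.0 - 159.141.255.255) -> GigabitEthernet0/6
  159.141.160.0/19 (159.141.160.0 - 159.141.191.255) -> GigabitEthernet0/11
More-specific entries that do NOT match:
  159.141.162.160/29 (159.141.162.160 - 159.141.162.167) does not contain 159.141.162.172
  159.137.162.160/28 (159.137.162.160 - 159.137.162.175) does not contain 159.141.162.172
  159.141.162.0/26 (159.141.162.0 - 159.141.162.63) does not contain 159.141.162.172
  159.141.162.0/25 (159.141.162.0 - 159.141.162.127) does not contain 159.141.162.172
  159.141.166.0/24 (159.141.166.0 - 159.141.166.255) does not contain 159.141.162.172
Longest matching prefix is /19 -> interface GigabitEthernet0/11.

GigabitEthernet0/11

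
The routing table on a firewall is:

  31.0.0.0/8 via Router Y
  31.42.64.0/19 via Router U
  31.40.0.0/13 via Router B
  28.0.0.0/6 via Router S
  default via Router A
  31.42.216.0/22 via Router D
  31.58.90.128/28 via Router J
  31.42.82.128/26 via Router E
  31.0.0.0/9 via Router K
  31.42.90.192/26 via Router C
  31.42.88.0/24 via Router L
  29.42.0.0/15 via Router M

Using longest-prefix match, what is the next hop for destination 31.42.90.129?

Routes whose prefix contains 31.42.90.129:
  0.0.0.0/0 (default, matches everything) -> Router A
  28.0.0.0/6 (28.0.0.0 - 31.255.255.255) -> Router S
  31.0.0.0/8 (31.0.0.0 - 31.255.255.255) -> Router Y
  31.0.0.0/9 (31.0.0.0 - 31.127.255.255) -> Router K
  31.40.0.0/13 (31.40.0.0 - 31.47.255.255) -> Router B
  31.42.64.0/19 (31.42.64.0 - 31.42.95.255) -> Router U
More-specific entries that do NOT match:
  31.58.90.128/28 (31.58.90.128 - 31.58.90.143) does not contain 31.42.90.129
  31.42.82.128/26 (31.42.82.128 - 31.42.82.191) does not contain 31.42.90.129
  31.42.90.192/26 (31.42.90.192 - 31.42.90.255) does not contain 31.42.90.129
  31.42.88.0/24 (31.42.88.0 - 31.42.88.255) does not contain 31.42.90.129
  31.42.216.0/22 (31.42.216.0 - 31.42.219.255) does not contain 31.42.90.129
Longest matching prefix is /19 -> next hop Router U.

Router U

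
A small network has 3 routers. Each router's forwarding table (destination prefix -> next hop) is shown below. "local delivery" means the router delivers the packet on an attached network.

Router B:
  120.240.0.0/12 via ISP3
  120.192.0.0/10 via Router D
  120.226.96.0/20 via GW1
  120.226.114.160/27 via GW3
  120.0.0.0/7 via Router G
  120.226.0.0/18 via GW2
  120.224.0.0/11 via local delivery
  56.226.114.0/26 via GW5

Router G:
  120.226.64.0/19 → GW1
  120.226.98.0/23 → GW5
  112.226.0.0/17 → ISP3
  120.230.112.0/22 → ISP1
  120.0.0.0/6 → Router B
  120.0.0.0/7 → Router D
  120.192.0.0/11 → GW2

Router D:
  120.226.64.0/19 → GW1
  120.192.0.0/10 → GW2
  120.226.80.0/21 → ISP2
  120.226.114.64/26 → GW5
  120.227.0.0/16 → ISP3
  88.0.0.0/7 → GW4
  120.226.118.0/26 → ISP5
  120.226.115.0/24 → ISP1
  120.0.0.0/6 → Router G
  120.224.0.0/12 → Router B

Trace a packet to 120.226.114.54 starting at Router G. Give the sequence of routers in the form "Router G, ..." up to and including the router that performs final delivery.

At Router G: longest match for 120.226.114.54 is 120.0.0.0/7 -> Router D
At Router D: longest match for 120.226.114.54 is 120.224.0.0/12 -> Router B
At Router B: longest match for 120.226.114.54 is 120.224.0.0/11 -> local delivery

Router G, Router D, Router B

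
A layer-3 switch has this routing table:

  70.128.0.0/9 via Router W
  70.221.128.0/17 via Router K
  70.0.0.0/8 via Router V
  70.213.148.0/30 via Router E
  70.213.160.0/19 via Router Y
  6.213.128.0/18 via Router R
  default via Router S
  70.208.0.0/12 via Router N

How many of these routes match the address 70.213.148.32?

4

Prefixes containing 70.213.148.32:
  0.0.0.0/0 (default, matches everything)
  70.0.0.0/8 (70.0.0.0 - 70.255.255.255)
  70.128.0.0/9 (70.128.0.0 - 70.255.255.255)
  70.208.0.0/12 (70.208.0.0 - 70.223.255.255)
Total matching entries: 4.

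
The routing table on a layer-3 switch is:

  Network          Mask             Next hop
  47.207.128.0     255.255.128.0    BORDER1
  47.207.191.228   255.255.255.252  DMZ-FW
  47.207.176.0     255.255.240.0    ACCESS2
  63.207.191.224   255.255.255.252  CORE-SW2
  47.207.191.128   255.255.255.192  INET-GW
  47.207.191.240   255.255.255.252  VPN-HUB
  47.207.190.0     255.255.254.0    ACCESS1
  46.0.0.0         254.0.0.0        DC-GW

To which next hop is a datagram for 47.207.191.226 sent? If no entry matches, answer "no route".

ACCESS1

Routes whose prefix contains 47.207.191.226:
  46.0.0.0/7 (46.0.0.0 - 47.255.255.255) -> DC-GW
  47.207.128.0/17 (47.207.128.0 - 47.207.255.255) -> BORDER1
  47.207.176.0/20 (47.207.176.0 - 47.207.191.255) -> ACCESS2
  47.207.190.0/23 (47.207.190.0 - 47.207.191.255) -> ACCESS1
More-specific entries that do NOT match:
  47.207.191.228/30 (47.207.191.228 - 47.207.191.231) does not contain 47.207.191.226
  63.207.191.224/30 (63.207.191.224 - 63.207.191.227) does not contain 47.207.191.226
  47.207.191.240/30 (47.207.191.240 - 47.207.191.243) does not contain 47.207.191.226
  47.207.191.128/26 (47.207.191.128 - 47.207.191.191) does not contain 47.207.191.226
Longest matching prefix is /23 -> next hop ACCESS1.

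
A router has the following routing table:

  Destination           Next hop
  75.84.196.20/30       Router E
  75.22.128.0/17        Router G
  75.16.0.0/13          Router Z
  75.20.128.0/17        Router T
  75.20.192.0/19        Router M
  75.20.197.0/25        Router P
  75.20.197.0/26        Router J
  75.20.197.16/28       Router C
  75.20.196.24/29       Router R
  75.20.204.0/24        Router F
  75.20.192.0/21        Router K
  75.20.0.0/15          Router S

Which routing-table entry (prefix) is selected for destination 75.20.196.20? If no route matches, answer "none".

Entries matching 75.20.196.20:
  75.16.0.0/13 (75.16.0.0 - 75.23.255.255)
  75.20.0.0/15 (75.20.0.0 - 75.21.255.255)
  75.20.128.0/17 (75.20.128.0 - 75.20.255.255)
  75.20.192.0/19 (75.20.192.0 - 75.20.223.255)
  75.20.192.0/21 (75.20.192.0 - 75.20.199.255)
Most specific is 75.20.192.0/21.

75.20.192.0/21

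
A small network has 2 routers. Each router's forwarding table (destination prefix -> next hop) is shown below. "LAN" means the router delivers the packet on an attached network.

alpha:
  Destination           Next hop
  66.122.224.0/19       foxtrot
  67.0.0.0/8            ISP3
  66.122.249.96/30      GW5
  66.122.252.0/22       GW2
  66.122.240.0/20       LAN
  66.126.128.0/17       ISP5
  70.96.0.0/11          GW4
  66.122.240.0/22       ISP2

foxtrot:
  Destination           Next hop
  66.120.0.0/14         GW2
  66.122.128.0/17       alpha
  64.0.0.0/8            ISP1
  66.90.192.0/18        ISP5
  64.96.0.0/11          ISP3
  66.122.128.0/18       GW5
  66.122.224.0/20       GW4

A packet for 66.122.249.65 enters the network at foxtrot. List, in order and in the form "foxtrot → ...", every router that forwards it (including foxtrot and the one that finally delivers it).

At foxtrot: longest match for 66.122.249.65 is 66.122.128.0/17 -> alpha
At alpha: longest match for 66.122.249.65 is 66.122.240.0/20 -> LAN

foxtrot → alpha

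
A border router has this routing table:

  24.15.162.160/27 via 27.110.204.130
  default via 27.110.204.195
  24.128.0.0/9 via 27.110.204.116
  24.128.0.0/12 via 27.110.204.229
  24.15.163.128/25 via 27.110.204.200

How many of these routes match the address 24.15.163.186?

2

Prefixes containing 24.15.163.186:
  0.0.0.0/0 (default, matches everything)
  24.15.163.128/25 (24.15.163.128 - 24.15.163.255)
Total matching entries: 2.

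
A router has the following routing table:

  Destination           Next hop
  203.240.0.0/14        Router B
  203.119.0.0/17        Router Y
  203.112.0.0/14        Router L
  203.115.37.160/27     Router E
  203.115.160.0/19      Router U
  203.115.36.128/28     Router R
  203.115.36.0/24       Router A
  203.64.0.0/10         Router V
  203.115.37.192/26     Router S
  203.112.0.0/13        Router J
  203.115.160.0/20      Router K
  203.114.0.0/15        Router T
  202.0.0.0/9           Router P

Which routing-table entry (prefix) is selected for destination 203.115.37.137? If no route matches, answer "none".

203.114.0.0/15

Entries matching 203.115.37.137:
  203.64.0.0/10 (203.64.0.0 - 203.127.255.255)
  203.112.0.0/13 (203.112.0.0 - 203.119.255.255)
  203.112.0.0/14 (203.112.0.0 - 203.115.255.255)
  203.114.0.0/15 (203.114.0.0 - 203.115.255.255)
Most specific is 203.114.0.0/15.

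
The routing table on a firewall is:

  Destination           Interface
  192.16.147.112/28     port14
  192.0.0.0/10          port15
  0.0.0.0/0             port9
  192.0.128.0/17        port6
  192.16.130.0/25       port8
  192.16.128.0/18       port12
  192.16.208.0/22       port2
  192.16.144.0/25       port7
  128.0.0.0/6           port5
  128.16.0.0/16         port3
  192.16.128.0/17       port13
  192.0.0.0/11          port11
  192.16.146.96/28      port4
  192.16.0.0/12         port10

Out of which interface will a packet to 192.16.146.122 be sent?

Routes whose prefix contains 192.16.146.122:
  0.0.0.0/0 (default, matches everything) -> port9
  192.0.0.0/10 (192.0.0.0 - 192.63.255.255) -> port15
  192.0.0.0/11 (192.0.0.0 - 192.31.255.255) -> port11
  192.16.0.0/12 (192.16.0.0 - 192.31.255.255) -> port10
  192.16.128.0/17 (192.16.128.0 - 192.16.255.255) -> port13
  192.16.128.0/18 (192.16.128.0 - 192.16.191.255) -> port12
More-specific entries that do NOT match:
  192.16.147.112/28 (192.16.147.112 - 192.16.147.127) does not contain 192.16.146.122
  192.16.146.96/28 (192.16.146.96 - 192.16.146.111) does not contain 192.16.146.122
  192.16.130.0/25 (192.16.130.0 - 192.16.130.127) does not contain 192.16.146.122
  192.16.144.0/25 (192.16.144.0 - 192.16.144.127) does not contain 192.16.146.122
  192.16.208.0/22 (192.16.208.0 - 192.16.211.255) does not contain 192.16.146.122
Longest matching prefix is /18 -> interface port12.

port12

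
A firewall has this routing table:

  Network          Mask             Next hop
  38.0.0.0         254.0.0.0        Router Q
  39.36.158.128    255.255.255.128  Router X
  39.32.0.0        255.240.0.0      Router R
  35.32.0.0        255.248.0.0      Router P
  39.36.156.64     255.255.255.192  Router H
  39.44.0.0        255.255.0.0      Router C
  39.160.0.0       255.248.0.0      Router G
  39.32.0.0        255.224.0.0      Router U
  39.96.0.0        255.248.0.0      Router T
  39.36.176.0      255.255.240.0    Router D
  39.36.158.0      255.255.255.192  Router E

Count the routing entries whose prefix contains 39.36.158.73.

3

Prefixes containing 39.36.158.73:
  38.0.0.0/7 (38.0.0.0 - 39.255.255.255)
  39.32.0.0/11 (39.32.0.0 - 39.63.255.255)
  39.32.0.0/12 (39.32.0.0 - 39.47.255.255)
Total matching entries: 3.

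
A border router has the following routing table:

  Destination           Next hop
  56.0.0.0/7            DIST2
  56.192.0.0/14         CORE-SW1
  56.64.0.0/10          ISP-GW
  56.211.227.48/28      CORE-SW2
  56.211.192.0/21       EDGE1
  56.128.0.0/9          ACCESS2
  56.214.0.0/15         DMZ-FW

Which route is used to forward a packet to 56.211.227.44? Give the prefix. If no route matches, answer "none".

Entries matching 56.211.227.44:
  56.0.0.0/7 (56.0.0.0 - 57.255.255.255)
  56.128.0.0/9 (56.128.0.0 - 56.255.255.255)
Most specific is 56.128.0.0/9.

56.128.0.0/9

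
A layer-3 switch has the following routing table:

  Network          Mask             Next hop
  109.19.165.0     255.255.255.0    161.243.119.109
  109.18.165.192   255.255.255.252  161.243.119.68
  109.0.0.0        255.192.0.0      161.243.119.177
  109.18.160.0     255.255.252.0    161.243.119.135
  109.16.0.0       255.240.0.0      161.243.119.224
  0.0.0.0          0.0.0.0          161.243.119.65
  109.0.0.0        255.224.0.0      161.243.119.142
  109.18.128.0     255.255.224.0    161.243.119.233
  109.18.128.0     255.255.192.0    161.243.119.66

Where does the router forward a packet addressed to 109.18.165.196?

161.243.119.66

Routes whose prefix contains 109.18.165.196:
  0.0.0.0/0 (default, matches everything) -> 161.243.119.65
  109.0.0.0/10 (109.0.0.0 - 109.63.255.255) -> 161.243.119.177
  109.0.0.0/11 (109.0.0.0 - 109.31.255.255) -> 161.243.119.142
  109.16.0.0/12 (109.16.0.0 - 109.31.255.255) -> 161.243.119.224
  109.18.128.0/18 (109.18.128.0 - 109.18.191.255) -> 161.243.119.66
More-specific entries that do NOT match:
  109.18.165.192/30 (109.18.165.192 - 109.18.165.195) does not contain 109.18.165.196
  109.19.165.0/24 (109.19.165.0 - 109.19.165.255) does not contain 109.18.165.196
  109.18.160.0/22 (109.18.160.0 - 109.18.163.255) does not contain 109.18.165.196
  109.18.128.0/19 (109.18.128.0 - 109.18.159.255) does not contain 109.18.165.196
Longest matching prefix is /18 -> next hop 161.243.119.66.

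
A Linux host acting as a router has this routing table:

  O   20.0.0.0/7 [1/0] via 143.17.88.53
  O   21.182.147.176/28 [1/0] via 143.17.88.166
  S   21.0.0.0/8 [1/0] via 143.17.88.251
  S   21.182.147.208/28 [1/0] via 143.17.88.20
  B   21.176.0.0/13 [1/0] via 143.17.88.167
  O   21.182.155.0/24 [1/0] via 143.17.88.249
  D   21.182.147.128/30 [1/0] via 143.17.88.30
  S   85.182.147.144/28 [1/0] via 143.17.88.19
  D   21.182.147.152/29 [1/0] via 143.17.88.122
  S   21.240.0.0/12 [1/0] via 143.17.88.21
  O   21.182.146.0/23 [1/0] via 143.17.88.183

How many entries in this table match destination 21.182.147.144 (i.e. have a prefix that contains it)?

Prefixes containing 21.182.147.144:
  20.0.0.0/7 (20.0.0.0 - 21.255.255.255)
  21.0.0.0/8 (21.0.0.0 - 21.255.255.255)
  21.176.0.0/13 (21.176.0.0 - 21.183.255.255)
  21.182.146.0/23 (21.182.146.0 - 21.182.147.255)
Total matching entries: 4.

4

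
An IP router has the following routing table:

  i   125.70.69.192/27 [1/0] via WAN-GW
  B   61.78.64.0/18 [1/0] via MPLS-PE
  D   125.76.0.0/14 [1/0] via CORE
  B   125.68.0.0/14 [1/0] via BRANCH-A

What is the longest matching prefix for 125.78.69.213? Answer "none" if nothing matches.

125.76.0.0/14

Entries matching 125.78.69.213:
  125.76.0.0/14 (125.76.0.0 - 125.79.255.255)
Most specific is 125.76.0.0/14.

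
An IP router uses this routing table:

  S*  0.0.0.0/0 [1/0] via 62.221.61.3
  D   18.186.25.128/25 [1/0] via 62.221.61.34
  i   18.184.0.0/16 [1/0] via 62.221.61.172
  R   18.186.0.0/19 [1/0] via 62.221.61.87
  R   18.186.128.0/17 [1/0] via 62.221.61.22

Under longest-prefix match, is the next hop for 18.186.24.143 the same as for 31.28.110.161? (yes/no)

no

18.186.24.143: longest match 18.186.0.0/19 -> 62.221.61.87
31.28.110.161: longest match 0.0.0.0/0 -> 62.221.61.3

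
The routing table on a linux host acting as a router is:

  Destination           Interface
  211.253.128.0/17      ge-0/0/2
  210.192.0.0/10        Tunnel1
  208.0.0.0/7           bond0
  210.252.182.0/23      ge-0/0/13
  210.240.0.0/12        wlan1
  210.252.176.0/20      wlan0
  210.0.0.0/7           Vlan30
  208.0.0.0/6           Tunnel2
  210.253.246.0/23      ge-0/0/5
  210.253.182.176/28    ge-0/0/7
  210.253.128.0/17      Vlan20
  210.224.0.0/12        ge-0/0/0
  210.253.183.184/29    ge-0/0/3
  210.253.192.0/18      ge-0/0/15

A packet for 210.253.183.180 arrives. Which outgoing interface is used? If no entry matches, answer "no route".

Vlan20

Routes whose prefix contains 210.253.183.180:
  208.0.0.0/6 (208.0.0.0 - 211.255.255.255) -> Tunnel2
  210.0.0.0/7 (210.0.0.0 - 211.255.255.255) -> Vlan30
  210.192.0.0/10 (210.192.0.0 - 210.255.255.255) -> Tunnel1
  210.240.0.0/12 (210.240.0.0 - 210.255.255.255) -> wlan1
  210.253.128.0/17 (210.253.128.0 - 210.253.255.255) -> Vlan20
More-specific entries that do NOT match:
  210.253.183.184/29 (210.253.183.184 - 210.253.183.191) does not contain 210.253.183.180
  210.253.182.176/28 (210.253.182.176 - 210.253.182.191) does not contain 210.253.183.180
  210.252.182.0/23 (210.252.182.0 - 210.252.183.255) does not contain 210.253.183.180
  210.253.246.0/23 (210.253.246.0 - 210.253.247.255) does not contain 210.253.183.180
  210.252.176.0/20 (210.252.176.0 - 210.252.191.255) does not contain 210.253.183.180
  210.253.192.0/18 (210.253.192.0 - 210.253.255.255) does not contain 210.253.183.180
Longest matching prefix is /17 -> interface Vlan20.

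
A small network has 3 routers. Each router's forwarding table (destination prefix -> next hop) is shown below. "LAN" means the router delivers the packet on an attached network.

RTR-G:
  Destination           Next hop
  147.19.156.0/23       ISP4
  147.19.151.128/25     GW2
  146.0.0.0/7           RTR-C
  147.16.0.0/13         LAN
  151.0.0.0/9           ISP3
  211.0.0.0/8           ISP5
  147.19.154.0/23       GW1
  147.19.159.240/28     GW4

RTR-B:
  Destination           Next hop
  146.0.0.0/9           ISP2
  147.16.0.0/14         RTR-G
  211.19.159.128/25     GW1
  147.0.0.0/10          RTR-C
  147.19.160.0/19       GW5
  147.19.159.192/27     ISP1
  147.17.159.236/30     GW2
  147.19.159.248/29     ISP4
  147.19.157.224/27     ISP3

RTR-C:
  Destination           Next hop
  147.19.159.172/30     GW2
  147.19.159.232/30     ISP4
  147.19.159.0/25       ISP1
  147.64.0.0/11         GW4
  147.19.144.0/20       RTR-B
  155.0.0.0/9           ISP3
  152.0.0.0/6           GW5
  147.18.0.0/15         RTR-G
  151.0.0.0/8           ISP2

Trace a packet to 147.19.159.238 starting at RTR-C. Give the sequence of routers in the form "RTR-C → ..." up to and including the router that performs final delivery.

RTR-C → RTR-B → RTR-G

At RTR-C: longest match for 147.19.159.238 is 147.19.144.0/20 -> RTR-B
At RTR-B: longest match for 147.19.159.238 is 147.16.0.0/14 -> RTR-G
At RTR-G: longest match for 147.19.159.238 is 147.16.0.0/13 -> LAN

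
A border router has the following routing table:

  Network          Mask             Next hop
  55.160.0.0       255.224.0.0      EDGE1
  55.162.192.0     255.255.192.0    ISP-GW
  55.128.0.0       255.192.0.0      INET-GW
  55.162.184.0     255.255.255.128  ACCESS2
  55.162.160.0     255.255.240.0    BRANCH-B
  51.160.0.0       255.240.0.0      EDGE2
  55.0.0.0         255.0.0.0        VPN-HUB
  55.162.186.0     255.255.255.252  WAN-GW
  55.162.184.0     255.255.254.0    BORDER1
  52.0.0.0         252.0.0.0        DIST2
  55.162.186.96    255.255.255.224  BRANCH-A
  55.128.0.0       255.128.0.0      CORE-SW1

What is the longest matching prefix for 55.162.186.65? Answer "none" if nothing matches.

55.160.0.0/11

Entries matching 55.162.186.65:
  52.0.0.0/6 (52.0.0.0 - 55.255.255.255)
  55.0.0.0/8 (55.0.0.0 - 55.255.255.255)
  55.128.0.0/9 (55.128.0.0 - 55.255.255.255)
  55.128.0.0/10 (55.128.0.0 - 55.191.255.255)
  55.160.0.0/11 (55.160.0.0 - 55.191.255.255)
Most specific is 55.160.0.0/11.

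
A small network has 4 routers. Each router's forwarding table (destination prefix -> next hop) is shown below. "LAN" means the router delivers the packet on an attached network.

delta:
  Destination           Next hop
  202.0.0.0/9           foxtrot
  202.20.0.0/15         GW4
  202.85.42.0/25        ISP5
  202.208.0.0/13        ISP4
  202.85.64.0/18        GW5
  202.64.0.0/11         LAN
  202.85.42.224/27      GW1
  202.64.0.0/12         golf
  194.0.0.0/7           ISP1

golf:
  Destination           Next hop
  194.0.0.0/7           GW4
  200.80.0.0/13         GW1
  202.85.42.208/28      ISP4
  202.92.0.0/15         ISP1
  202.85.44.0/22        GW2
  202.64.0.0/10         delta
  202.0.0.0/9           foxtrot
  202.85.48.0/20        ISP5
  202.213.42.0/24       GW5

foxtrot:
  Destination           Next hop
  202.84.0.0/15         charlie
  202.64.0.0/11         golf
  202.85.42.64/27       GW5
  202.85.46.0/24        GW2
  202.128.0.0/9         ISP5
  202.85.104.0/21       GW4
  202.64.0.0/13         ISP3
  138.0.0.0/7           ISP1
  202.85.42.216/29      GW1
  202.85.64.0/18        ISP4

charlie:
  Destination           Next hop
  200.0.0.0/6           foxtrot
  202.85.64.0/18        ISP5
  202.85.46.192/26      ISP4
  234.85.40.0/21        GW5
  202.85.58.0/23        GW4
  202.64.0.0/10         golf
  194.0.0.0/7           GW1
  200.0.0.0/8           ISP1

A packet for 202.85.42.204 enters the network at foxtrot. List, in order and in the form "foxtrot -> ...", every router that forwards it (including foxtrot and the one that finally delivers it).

foxtrot -> charlie -> golf -> delta

At foxtrot: longest match for 202.85.42.204 is 202.84.0.0/15 -> charlie
At charlie: longest match for 202.85.42.204 is 202.64.0.0/10 -> golf
At golf: longest match for 202.85.42.204 is 202.64.0.0/10 -> delta
At delta: longest match for 202.85.42.204 is 202.64.0.0/11 -> LAN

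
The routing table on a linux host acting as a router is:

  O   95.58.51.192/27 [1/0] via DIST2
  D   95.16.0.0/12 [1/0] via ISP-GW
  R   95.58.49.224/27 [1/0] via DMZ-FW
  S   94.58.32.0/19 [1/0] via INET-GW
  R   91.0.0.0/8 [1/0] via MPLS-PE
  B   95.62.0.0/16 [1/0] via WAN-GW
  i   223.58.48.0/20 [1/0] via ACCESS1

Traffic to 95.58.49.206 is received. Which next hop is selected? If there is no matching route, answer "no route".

No entry's prefix contains 95.58.49.206; there is no default route.

no route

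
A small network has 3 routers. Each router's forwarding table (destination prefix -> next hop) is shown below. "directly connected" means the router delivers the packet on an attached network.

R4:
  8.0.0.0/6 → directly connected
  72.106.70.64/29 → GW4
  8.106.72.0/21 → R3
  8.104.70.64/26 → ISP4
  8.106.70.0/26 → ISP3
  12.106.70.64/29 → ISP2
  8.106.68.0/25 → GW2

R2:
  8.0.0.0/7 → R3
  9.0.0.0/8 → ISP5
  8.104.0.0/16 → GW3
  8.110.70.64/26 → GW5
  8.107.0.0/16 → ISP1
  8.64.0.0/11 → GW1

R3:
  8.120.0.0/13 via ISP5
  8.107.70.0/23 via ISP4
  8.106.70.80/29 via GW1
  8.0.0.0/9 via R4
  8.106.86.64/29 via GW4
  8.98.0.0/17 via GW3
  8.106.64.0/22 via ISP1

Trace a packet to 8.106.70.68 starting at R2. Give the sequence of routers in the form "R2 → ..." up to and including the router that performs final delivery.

R2 → R3 → R4

At R2: longest match for 8.106.70.68 is 8.0.0.0/7 -> R3
At R3: longest match for 8.106.70.68 is 8.0.0.0/9 -> R4
At R4: longest match for 8.106.70.68 is 8.0.0.0/6 -> directly connected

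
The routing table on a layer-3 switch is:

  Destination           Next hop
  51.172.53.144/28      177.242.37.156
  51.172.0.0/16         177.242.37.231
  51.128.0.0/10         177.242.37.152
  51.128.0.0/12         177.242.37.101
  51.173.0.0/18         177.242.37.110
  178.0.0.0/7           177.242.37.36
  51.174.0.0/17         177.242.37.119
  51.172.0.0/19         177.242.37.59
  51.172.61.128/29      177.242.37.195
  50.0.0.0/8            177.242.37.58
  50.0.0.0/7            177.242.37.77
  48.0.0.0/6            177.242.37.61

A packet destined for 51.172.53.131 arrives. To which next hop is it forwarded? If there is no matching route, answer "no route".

Routes whose prefix contains 51.172.53.131:
  48.0.0.0/6 (48.0.0.0 - 51.255.255.255) -> 177.242.37.61
  50.0.0.0/7 (50.0.0.0 - 51.255.255.255) -> 177.242.37.77
  51.128.0.0/10 (51.128.0.0 - 51.191.255.255) -> 177.242.37.152
  51.172.0.0/16 (51.172.0.0 - 51.172.255.255) -> 177.242.37.231
More-specific entries that do NOT match:
  51.172.61.128/29 (51.172.61.128 - 51.172.61.135) does not contain 51.172.53.131
  51.172.53.144/28 (51.172.53.144 - 51.172.53.159) does not contain 51.172.53.131
  51.172.0.0/19 (51.172.0.0 - 51.172.31.255) does not contain 51.172.53.131
  51.173.0.0/18 (51.173.0.0 - 51.173.63.255) does not contain 51.172.53.131
  51.174.0.0/17 (51.174.0.0 - 51.174.127.255) does not contain 51.172.53.131
Longest matching prefix is /16 -> next hop 177.242.37.231.

177.242.37.231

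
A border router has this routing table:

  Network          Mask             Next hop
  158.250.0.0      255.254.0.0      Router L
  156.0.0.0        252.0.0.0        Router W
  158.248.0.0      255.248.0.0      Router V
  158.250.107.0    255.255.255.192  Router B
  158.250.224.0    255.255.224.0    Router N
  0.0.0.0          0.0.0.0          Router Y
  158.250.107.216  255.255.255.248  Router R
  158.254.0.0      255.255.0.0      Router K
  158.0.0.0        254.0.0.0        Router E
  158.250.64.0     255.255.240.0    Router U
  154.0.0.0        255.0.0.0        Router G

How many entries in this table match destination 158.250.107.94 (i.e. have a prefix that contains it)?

Prefixes containing 158.250.107.94:
  0.0.0.0/0 (default, matches everything)
  156.0.0.0/6 (156.0.0.0 - 159.255.255.255)
  158.0.0.0/7 (158.0.0.0 - 159.255.255.255)
  158.248.0.0/13 (158.248.0.0 - 158.255.255.255)
  158.250.0.0/15 (158.250.0.0 - 158.251.255.255)
Total matching entries: 5.

5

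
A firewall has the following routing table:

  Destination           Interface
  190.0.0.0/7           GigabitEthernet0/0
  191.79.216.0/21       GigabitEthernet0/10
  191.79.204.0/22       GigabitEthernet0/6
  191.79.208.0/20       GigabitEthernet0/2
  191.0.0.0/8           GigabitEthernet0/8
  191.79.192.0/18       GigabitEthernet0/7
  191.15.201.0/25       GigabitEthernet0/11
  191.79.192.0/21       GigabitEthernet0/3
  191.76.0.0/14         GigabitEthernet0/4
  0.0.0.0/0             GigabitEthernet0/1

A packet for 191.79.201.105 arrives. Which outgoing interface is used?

Routes whose prefix contains 191.79.201.105:
  0.0.0.0/0 (default, matches everything) -> GigabitEthernet0/1
  190.0.0.0/7 (190.0.0.0 - 191.255.255.255) -> GigabitEthernet0/0
  191.0.0.0/8 (191.0.0.0 - 191.255.255.255) -> GigabitEthernet0/8
  191.76.0.0/14 (191.76.0.0 - 191.79.255.255) -> GigabitEthernet0/4
  191.79.192.0/18 (191.79.192.0 - 191.79.255.255) -> GigabitEthernet0/7
More-specific entries that do NOT match:
  191.15.201.0/25 (191.15.201.0 - 191.15.201.127) does not contain 191.79.201.105
  191.79.204.0/22 (191.79.204.0 - 191.79.207.255) does not contain 191.79.201.105
  191.79.216.0/21 (191.79.216.0 - 191.79.223.255) does not contain 191.79.201.105
  191.79.192.0/21 (191.79.192.0 - 191.79.199.255) does not contain 191.79.201.105
  191.79.208.0/20 (191.79.208.0 - 191.79.223.255) does not contain 191.79.201.105
Longest matching prefix is /18 -> interface GigabitEthernet0/7.

GigabitEthernet0/7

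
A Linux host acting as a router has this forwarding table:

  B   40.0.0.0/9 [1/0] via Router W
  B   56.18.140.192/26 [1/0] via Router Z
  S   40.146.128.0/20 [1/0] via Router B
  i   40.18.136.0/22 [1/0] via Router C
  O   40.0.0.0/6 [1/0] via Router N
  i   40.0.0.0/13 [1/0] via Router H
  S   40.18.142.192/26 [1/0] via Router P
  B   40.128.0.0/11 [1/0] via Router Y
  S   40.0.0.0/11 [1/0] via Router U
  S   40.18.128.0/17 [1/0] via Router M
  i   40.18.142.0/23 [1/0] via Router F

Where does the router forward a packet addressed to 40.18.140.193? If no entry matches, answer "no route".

Router M

Routes whose prefix contains 40.18.140.193:
  40.0.0.0/6 (40.0.0.0 - 43.255.255.255) -> Router N
  40.0.0.0/9 (40.0.0.0 - 40.127.255.255) -> Router W
  40.0.0.0/11 (40.0.0.0 - 40.31.255.255) -> Router U
  40.18.128.0/17 (40.18.128.0 - 40.18.255.255) -> Router M
More-specific entries that do NOT match:
  56.18.140.192/26 (56.18.140.192 - 56.18.140.255) does not contain 40.18.140.193
  40.18.142.192/26 (40.18.142.192 - 40.18.142.255) does not contain 40.18.140.193
  40.18.142.0/23 (40.18.142.0 - 40.18.143.255) does not contain 40.18.140.193
  40.18.136.0/22 (40.18.136.0 - 40.18.139.255) does not contain 40.18.140.193
  40.146.128.0/20 (40.146.128.0 - 40.146.143.255) does not contain 40.18.140.193
Longest matching prefix is /17 -> next hop Router M.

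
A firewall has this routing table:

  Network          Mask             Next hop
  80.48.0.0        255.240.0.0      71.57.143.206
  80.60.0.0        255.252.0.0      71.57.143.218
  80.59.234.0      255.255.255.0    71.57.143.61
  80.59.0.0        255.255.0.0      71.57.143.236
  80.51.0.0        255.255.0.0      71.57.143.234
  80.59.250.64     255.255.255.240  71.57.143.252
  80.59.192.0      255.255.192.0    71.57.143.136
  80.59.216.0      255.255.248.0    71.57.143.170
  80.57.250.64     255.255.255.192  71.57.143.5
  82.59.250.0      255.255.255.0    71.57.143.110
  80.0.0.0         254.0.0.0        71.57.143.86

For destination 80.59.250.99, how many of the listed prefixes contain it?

Prefixes containing 80.59.250.99:
  80.0.0.0/7 (80.0.0.0 - 81.255.255.255)
  80.48.0.0/12 (80.48.0.0 - 80.63.255.255)
  80.59.0.0/16 (80.59.0.0 - 80.59.255.255)
  80.59.192.0/18 (80.59.192.0 - 80.59.255.255)
Total matching entries: 4.

4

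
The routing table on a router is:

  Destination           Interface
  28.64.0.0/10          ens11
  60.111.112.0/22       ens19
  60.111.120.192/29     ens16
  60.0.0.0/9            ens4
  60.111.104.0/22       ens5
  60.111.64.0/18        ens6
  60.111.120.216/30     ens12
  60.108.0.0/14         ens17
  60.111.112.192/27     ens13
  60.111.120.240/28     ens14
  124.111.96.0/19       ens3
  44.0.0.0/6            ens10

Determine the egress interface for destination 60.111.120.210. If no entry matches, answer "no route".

Routes whose prefix contains 60.111.120.210:
  60.0.0.0/9 (60.0.0.0 - 60.127.255.255) -> ens4
  60.108.0.0/14 (60.108.0.0 - 60.111.255.255) -> ens17
  60.111.64.0/18 (60.111.64.0 - 60.111.127.255) -> ens6
More-specific entries that do NOT match:
  60.111.120.216/30 (60.111.120.216 - 60.111.120.219) does not contain 60.111.120.210
  60.111.120.192/29 (60.111.120.192 - 60.111.120.199) does not contain 60.111.120.210
  60.111.120.240/28 (60.111.120.240 - 60.111.120.255) does not contain 60.111.120.210
  60.111.112.192/27 (60.111.112.192 - 60.111.112.223) does not contain 60.111.120.210
  60.111.112.0/22 (60.111.112.0 - 60.111.115.255) does not contain 60.111.120.210
  60.111.104.0/22 (60.111.104.0 - 60.111.107.255) does not contain 60.111.120.210
  124.111.96.0/19 (124.111.96.0 - 124.111.127.255) does not contain 60.111.120.210
Longest matching prefix is /18 -> interface ens6.

ens6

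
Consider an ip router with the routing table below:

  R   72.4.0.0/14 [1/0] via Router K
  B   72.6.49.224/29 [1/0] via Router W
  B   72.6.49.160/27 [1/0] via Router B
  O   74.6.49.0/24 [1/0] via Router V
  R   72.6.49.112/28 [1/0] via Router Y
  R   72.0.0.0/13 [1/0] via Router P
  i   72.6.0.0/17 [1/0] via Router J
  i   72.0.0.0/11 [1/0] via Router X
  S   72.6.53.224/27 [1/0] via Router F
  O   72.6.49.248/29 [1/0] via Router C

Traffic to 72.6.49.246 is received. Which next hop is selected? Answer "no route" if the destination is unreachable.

Router J

Routes whose prefix contains 72.6.49.246:
  72.0.0.0/11 (72.0.0.0 - 72.31.255.255) -> Router X
  72.0.0.0/13 (72.0.0.0 - 72.7.255.255) -> Router P
  72.4.0.0/14 (72.4.0.0 - 72.7.255.255) -> Router K
  72.6.0.0/17 (72.6.0.0 - 72.6.127.255) -> Router J
More-specific entries that do NOT match:
  72.6.49.224/29 (72.6.49.224 - 72.6.49.231) does not contain 72.6.49.246
  72.6.49.248/29 (72.6.49.248 - 72.6.49.255) does not contain 72.6.49.246
  72.6.49.112/28 (72.6.49.112 - 72.6.49.127) does not contain 72.6.49.246
  72.6.49.160/27 (72.6.49.160 - 72.6.49.191) does not contain 72.6.49.246
  72.6.53.224/27 (72.6.53.224 - 72.6.53.255) does not contain 72.6.49.246
  74.6.49.0/24 (74.6.49.0 - 74.6.49.255) does not contain 72.6.49.246
Longest matching prefix is /17 -> next hop Router J.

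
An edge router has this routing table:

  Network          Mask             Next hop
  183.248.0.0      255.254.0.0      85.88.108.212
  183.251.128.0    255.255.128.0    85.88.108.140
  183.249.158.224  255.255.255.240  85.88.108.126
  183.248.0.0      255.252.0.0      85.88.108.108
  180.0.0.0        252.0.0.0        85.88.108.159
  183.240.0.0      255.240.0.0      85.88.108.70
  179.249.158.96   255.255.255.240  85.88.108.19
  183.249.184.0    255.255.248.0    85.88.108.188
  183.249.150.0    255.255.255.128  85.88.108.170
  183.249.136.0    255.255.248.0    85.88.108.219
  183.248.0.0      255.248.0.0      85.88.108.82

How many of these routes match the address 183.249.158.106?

5

Prefixes containing 183.249.158.106:
  180.0.0.0/6 (180.0.0.0 - 183.255.255.255)
  183.240.0.0/12 (183.240.0.0 - 183.255.255.255)
  183.248.0.0/13 (183.248.0.0 - 183.255.255.255)
  183.248.0.0/14 (183.248.0.0 - 183.251.255.255)
  183.248.0.0/15 (183.248.0.0 - 183.249.255.255)
Total matching entries: 5.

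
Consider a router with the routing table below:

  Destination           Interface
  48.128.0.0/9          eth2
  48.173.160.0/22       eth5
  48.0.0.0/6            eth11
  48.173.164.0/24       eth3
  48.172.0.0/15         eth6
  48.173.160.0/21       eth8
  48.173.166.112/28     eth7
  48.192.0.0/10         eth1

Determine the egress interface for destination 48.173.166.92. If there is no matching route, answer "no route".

eth8

Routes whose prefix contains 48.173.166.92:
  48.0.0.0/6 (48.0.0.0 - 51.255.255.255) -> eth11
  48.128.0.0/9 (48.128.0.0 - 48.255.255.255) -> eth2
  48.172.0.0/15 (48.172.0.0 - 48.173.255.255) -> eth6
  48.173.160.0/21 (48.173.160.0 - 48.173.167.255) -> eth8
More-specific entries that do NOT match:
  48.173.166.112/28 (48.173.166.112 - 48.173.166.127) does not contain 48.173.166.92
  48.173.164.0/24 (48.173.164.0 - 48.173.164.255) does not contain 48.173.166.92
  48.173.160.0/22 (48.173.160.0 - 48.173.163.255) does not contain 48.173.166.92
Longest matching prefix is /21 -> interface eth8.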